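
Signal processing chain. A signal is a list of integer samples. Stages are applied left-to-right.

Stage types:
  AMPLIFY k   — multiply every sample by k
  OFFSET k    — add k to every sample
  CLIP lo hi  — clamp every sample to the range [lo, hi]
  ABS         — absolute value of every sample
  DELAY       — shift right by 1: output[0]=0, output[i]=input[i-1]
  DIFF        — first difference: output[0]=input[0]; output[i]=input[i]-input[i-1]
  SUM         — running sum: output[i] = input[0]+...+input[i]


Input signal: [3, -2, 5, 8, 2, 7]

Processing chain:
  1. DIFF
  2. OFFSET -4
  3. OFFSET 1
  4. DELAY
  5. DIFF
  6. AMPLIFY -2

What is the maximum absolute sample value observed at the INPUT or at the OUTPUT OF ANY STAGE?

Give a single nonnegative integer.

Answer: 24

Derivation:
Input: [3, -2, 5, 8, 2, 7] (max |s|=8)
Stage 1 (DIFF): s[0]=3, -2-3=-5, 5--2=7, 8-5=3, 2-8=-6, 7-2=5 -> [3, -5, 7, 3, -6, 5] (max |s|=7)
Stage 2 (OFFSET -4): 3+-4=-1, -5+-4=-9, 7+-4=3, 3+-4=-1, -6+-4=-10, 5+-4=1 -> [-1, -9, 3, -1, -10, 1] (max |s|=10)
Stage 3 (OFFSET 1): -1+1=0, -9+1=-8, 3+1=4, -1+1=0, -10+1=-9, 1+1=2 -> [0, -8, 4, 0, -9, 2] (max |s|=9)
Stage 4 (DELAY): [0, 0, -8, 4, 0, -9] = [0, 0, -8, 4, 0, -9] -> [0, 0, -8, 4, 0, -9] (max |s|=9)
Stage 5 (DIFF): s[0]=0, 0-0=0, -8-0=-8, 4--8=12, 0-4=-4, -9-0=-9 -> [0, 0, -8, 12, -4, -9] (max |s|=12)
Stage 6 (AMPLIFY -2): 0*-2=0, 0*-2=0, -8*-2=16, 12*-2=-24, -4*-2=8, -9*-2=18 -> [0, 0, 16, -24, 8, 18] (max |s|=24)
Overall max amplitude: 24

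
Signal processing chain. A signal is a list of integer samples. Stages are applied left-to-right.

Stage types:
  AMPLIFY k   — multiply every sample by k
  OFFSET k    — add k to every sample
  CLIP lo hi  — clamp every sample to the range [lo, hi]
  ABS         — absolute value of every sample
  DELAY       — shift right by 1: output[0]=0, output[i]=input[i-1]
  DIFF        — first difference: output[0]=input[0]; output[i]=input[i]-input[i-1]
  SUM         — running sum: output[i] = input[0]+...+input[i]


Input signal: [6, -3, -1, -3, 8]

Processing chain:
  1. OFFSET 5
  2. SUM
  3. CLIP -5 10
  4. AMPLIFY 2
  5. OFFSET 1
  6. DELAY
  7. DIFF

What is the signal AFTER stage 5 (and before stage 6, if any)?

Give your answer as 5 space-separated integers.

Answer: 21 21 21 21 21

Derivation:
Input: [6, -3, -1, -3, 8]
Stage 1 (OFFSET 5): 6+5=11, -3+5=2, -1+5=4, -3+5=2, 8+5=13 -> [11, 2, 4, 2, 13]
Stage 2 (SUM): sum[0..0]=11, sum[0..1]=13, sum[0..2]=17, sum[0..3]=19, sum[0..4]=32 -> [11, 13, 17, 19, 32]
Stage 3 (CLIP -5 10): clip(11,-5,10)=10, clip(13,-5,10)=10, clip(17,-5,10)=10, clip(19,-5,10)=10, clip(32,-5,10)=10 -> [10, 10, 10, 10, 10]
Stage 4 (AMPLIFY 2): 10*2=20, 10*2=20, 10*2=20, 10*2=20, 10*2=20 -> [20, 20, 20, 20, 20]
Stage 5 (OFFSET 1): 20+1=21, 20+1=21, 20+1=21, 20+1=21, 20+1=21 -> [21, 21, 21, 21, 21]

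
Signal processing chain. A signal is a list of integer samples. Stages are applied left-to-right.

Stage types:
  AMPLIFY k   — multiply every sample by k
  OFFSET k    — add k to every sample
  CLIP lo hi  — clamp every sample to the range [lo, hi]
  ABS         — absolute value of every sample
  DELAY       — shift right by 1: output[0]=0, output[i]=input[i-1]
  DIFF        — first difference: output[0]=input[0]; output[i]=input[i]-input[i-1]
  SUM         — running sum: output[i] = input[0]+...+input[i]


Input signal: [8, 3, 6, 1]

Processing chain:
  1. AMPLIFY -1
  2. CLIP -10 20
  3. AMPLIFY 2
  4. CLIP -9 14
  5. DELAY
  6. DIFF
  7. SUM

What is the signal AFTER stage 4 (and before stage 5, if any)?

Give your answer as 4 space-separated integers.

Input: [8, 3, 6, 1]
Stage 1 (AMPLIFY -1): 8*-1=-8, 3*-1=-3, 6*-1=-6, 1*-1=-1 -> [-8, -3, -6, -1]
Stage 2 (CLIP -10 20): clip(-8,-10,20)=-8, clip(-3,-10,20)=-3, clip(-6,-10,20)=-6, clip(-1,-10,20)=-1 -> [-8, -3, -6, -1]
Stage 3 (AMPLIFY 2): -8*2=-16, -3*2=-6, -6*2=-12, -1*2=-2 -> [-16, -6, -12, -2]
Stage 4 (CLIP -9 14): clip(-16,-9,14)=-9, clip(-6,-9,14)=-6, clip(-12,-9,14)=-9, clip(-2,-9,14)=-2 -> [-9, -6, -9, -2]

Answer: -9 -6 -9 -2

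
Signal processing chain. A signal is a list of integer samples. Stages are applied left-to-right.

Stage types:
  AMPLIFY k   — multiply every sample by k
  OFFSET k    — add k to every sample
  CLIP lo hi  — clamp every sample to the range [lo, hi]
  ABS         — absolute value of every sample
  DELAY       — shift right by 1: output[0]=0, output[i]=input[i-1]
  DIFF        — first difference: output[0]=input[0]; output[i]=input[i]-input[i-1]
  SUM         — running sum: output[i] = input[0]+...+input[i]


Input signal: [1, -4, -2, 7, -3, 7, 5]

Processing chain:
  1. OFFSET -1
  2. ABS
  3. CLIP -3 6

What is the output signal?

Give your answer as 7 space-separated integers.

Answer: 0 5 3 6 4 6 4

Derivation:
Input: [1, -4, -2, 7, -3, 7, 5]
Stage 1 (OFFSET -1): 1+-1=0, -4+-1=-5, -2+-1=-3, 7+-1=6, -3+-1=-4, 7+-1=6, 5+-1=4 -> [0, -5, -3, 6, -4, 6, 4]
Stage 2 (ABS): |0|=0, |-5|=5, |-3|=3, |6|=6, |-4|=4, |6|=6, |4|=4 -> [0, 5, 3, 6, 4, 6, 4]
Stage 3 (CLIP -3 6): clip(0,-3,6)=0, clip(5,-3,6)=5, clip(3,-3,6)=3, clip(6,-3,6)=6, clip(4,-3,6)=4, clip(6,-3,6)=6, clip(4,-3,6)=4 -> [0, 5, 3, 6, 4, 6, 4]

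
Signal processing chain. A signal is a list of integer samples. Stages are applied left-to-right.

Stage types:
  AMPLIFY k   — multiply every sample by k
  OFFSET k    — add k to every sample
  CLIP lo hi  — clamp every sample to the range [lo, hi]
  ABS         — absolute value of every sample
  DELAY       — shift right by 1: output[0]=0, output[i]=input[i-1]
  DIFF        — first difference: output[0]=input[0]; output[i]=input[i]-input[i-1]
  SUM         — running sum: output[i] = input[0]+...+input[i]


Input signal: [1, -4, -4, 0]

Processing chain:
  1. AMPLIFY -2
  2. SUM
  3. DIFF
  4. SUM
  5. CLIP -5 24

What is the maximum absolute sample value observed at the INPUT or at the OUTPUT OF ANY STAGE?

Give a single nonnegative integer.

Answer: 14

Derivation:
Input: [1, -4, -4, 0] (max |s|=4)
Stage 1 (AMPLIFY -2): 1*-2=-2, -4*-2=8, -4*-2=8, 0*-2=0 -> [-2, 8, 8, 0] (max |s|=8)
Stage 2 (SUM): sum[0..0]=-2, sum[0..1]=6, sum[0..2]=14, sum[0..3]=14 -> [-2, 6, 14, 14] (max |s|=14)
Stage 3 (DIFF): s[0]=-2, 6--2=8, 14-6=8, 14-14=0 -> [-2, 8, 8, 0] (max |s|=8)
Stage 4 (SUM): sum[0..0]=-2, sum[0..1]=6, sum[0..2]=14, sum[0..3]=14 -> [-2, 6, 14, 14] (max |s|=14)
Stage 5 (CLIP -5 24): clip(-2,-5,24)=-2, clip(6,-5,24)=6, clip(14,-5,24)=14, clip(14,-5,24)=14 -> [-2, 6, 14, 14] (max |s|=14)
Overall max amplitude: 14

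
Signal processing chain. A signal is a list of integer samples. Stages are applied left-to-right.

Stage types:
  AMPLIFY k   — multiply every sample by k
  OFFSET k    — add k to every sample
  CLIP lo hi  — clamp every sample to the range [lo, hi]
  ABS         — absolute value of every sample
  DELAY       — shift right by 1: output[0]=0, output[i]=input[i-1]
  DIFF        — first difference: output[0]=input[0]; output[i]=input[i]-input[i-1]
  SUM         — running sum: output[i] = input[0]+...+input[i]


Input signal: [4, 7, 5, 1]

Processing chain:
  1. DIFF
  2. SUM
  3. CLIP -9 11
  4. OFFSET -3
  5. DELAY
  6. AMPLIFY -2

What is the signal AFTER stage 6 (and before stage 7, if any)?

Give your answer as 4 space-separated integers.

Input: [4, 7, 5, 1]
Stage 1 (DIFF): s[0]=4, 7-4=3, 5-7=-2, 1-5=-4 -> [4, 3, -2, -4]
Stage 2 (SUM): sum[0..0]=4, sum[0..1]=7, sum[0..2]=5, sum[0..3]=1 -> [4, 7, 5, 1]
Stage 3 (CLIP -9 11): clip(4,-9,11)=4, clip(7,-9,11)=7, clip(5,-9,11)=5, clip(1,-9,11)=1 -> [4, 7, 5, 1]
Stage 4 (OFFSET -3): 4+-3=1, 7+-3=4, 5+-3=2, 1+-3=-2 -> [1, 4, 2, -2]
Stage 5 (DELAY): [0, 1, 4, 2] = [0, 1, 4, 2] -> [0, 1, 4, 2]
Stage 6 (AMPLIFY -2): 0*-2=0, 1*-2=-2, 4*-2=-8, 2*-2=-4 -> [0, -2, -8, -4]

Answer: 0 -2 -8 -4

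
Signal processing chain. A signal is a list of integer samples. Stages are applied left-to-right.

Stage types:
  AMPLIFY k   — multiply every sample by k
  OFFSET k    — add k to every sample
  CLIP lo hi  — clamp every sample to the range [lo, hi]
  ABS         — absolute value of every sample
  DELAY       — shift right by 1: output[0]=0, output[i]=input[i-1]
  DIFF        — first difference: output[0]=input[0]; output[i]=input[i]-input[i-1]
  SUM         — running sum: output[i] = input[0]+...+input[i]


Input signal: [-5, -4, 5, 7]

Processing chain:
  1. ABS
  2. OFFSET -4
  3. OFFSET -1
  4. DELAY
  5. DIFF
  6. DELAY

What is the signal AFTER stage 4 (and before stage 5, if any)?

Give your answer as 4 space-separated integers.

Input: [-5, -4, 5, 7]
Stage 1 (ABS): |-5|=5, |-4|=4, |5|=5, |7|=7 -> [5, 4, 5, 7]
Stage 2 (OFFSET -4): 5+-4=1, 4+-4=0, 5+-4=1, 7+-4=3 -> [1, 0, 1, 3]
Stage 3 (OFFSET -1): 1+-1=0, 0+-1=-1, 1+-1=0, 3+-1=2 -> [0, -1, 0, 2]
Stage 4 (DELAY): [0, 0, -1, 0] = [0, 0, -1, 0] -> [0, 0, -1, 0]

Answer: 0 0 -1 0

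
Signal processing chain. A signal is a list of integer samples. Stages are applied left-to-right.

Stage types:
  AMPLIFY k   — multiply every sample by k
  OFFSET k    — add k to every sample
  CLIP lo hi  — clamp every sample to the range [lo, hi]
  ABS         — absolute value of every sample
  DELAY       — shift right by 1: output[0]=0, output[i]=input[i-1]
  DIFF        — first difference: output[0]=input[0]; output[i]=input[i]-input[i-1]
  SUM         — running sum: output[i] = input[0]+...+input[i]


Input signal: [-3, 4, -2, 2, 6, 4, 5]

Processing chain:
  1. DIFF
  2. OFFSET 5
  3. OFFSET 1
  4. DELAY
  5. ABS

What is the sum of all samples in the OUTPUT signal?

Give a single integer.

Input: [-3, 4, -2, 2, 6, 4, 5]
Stage 1 (DIFF): s[0]=-3, 4--3=7, -2-4=-6, 2--2=4, 6-2=4, 4-6=-2, 5-4=1 -> [-3, 7, -6, 4, 4, -2, 1]
Stage 2 (OFFSET 5): -3+5=2, 7+5=12, -6+5=-1, 4+5=9, 4+5=9, -2+5=3, 1+5=6 -> [2, 12, -1, 9, 9, 3, 6]
Stage 3 (OFFSET 1): 2+1=3, 12+1=13, -1+1=0, 9+1=10, 9+1=10, 3+1=4, 6+1=7 -> [3, 13, 0, 10, 10, 4, 7]
Stage 4 (DELAY): [0, 3, 13, 0, 10, 10, 4] = [0, 3, 13, 0, 10, 10, 4] -> [0, 3, 13, 0, 10, 10, 4]
Stage 5 (ABS): |0|=0, |3|=3, |13|=13, |0|=0, |10|=10, |10|=10, |4|=4 -> [0, 3, 13, 0, 10, 10, 4]
Output sum: 40

Answer: 40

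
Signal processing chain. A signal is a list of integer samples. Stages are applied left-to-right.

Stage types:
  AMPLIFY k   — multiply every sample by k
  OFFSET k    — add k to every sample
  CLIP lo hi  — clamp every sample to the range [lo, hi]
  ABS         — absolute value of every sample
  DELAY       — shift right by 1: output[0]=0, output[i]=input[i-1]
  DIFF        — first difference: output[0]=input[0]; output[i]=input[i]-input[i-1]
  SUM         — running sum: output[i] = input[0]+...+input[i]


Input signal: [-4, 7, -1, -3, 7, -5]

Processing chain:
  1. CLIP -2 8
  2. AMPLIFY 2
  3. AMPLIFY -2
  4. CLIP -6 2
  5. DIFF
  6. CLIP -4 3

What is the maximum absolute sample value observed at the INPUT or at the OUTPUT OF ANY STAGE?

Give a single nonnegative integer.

Answer: 28

Derivation:
Input: [-4, 7, -1, -3, 7, -5] (max |s|=7)
Stage 1 (CLIP -2 8): clip(-4,-2,8)=-2, clip(7,-2,8)=7, clip(-1,-2,8)=-1, clip(-3,-2,8)=-2, clip(7,-2,8)=7, clip(-5,-2,8)=-2 -> [-2, 7, -1, -2, 7, -2] (max |s|=7)
Stage 2 (AMPLIFY 2): -2*2=-4, 7*2=14, -1*2=-2, -2*2=-4, 7*2=14, -2*2=-4 -> [-4, 14, -2, -4, 14, -4] (max |s|=14)
Stage 3 (AMPLIFY -2): -4*-2=8, 14*-2=-28, -2*-2=4, -4*-2=8, 14*-2=-28, -4*-2=8 -> [8, -28, 4, 8, -28, 8] (max |s|=28)
Stage 4 (CLIP -6 2): clip(8,-6,2)=2, clip(-28,-6,2)=-6, clip(4,-6,2)=2, clip(8,-6,2)=2, clip(-28,-6,2)=-6, clip(8,-6,2)=2 -> [2, -6, 2, 2, -6, 2] (max |s|=6)
Stage 5 (DIFF): s[0]=2, -6-2=-8, 2--6=8, 2-2=0, -6-2=-8, 2--6=8 -> [2, -8, 8, 0, -8, 8] (max |s|=8)
Stage 6 (CLIP -4 3): clip(2,-4,3)=2, clip(-8,-4,3)=-4, clip(8,-4,3)=3, clip(0,-4,3)=0, clip(-8,-4,3)=-4, clip(8,-4,3)=3 -> [2, -4, 3, 0, -4, 3] (max |s|=4)
Overall max amplitude: 28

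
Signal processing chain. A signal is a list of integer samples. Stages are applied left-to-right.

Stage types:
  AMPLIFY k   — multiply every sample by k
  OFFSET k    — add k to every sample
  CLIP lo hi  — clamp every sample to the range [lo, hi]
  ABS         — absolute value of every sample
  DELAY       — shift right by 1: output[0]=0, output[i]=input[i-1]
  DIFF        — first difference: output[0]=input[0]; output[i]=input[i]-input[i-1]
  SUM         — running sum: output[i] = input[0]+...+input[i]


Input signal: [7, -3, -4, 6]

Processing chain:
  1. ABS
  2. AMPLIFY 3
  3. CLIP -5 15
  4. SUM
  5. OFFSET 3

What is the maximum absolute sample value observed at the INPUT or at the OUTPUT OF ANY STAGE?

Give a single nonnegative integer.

Input: [7, -3, -4, 6] (max |s|=7)
Stage 1 (ABS): |7|=7, |-3|=3, |-4|=4, |6|=6 -> [7, 3, 4, 6] (max |s|=7)
Stage 2 (AMPLIFY 3): 7*3=21, 3*3=9, 4*3=12, 6*3=18 -> [21, 9, 12, 18] (max |s|=21)
Stage 3 (CLIP -5 15): clip(21,-5,15)=15, clip(9,-5,15)=9, clip(12,-5,15)=12, clip(18,-5,15)=15 -> [15, 9, 12, 15] (max |s|=15)
Stage 4 (SUM): sum[0..0]=15, sum[0..1]=24, sum[0..2]=36, sum[0..3]=51 -> [15, 24, 36, 51] (max |s|=51)
Stage 5 (OFFSET 3): 15+3=18, 24+3=27, 36+3=39, 51+3=54 -> [18, 27, 39, 54] (max |s|=54)
Overall max amplitude: 54

Answer: 54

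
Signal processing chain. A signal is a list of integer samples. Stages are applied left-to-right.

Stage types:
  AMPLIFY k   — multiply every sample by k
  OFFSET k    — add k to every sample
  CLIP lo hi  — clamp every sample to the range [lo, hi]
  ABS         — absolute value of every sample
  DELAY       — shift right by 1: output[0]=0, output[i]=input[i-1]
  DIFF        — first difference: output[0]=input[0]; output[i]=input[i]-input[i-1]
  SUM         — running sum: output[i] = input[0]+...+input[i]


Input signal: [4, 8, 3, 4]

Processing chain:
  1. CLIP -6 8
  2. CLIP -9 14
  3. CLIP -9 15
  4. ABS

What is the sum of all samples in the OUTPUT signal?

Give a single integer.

Answer: 19

Derivation:
Input: [4, 8, 3, 4]
Stage 1 (CLIP -6 8): clip(4,-6,8)=4, clip(8,-6,8)=8, clip(3,-6,8)=3, clip(4,-6,8)=4 -> [4, 8, 3, 4]
Stage 2 (CLIP -9 14): clip(4,-9,14)=4, clip(8,-9,14)=8, clip(3,-9,14)=3, clip(4,-9,14)=4 -> [4, 8, 3, 4]
Stage 3 (CLIP -9 15): clip(4,-9,15)=4, clip(8,-9,15)=8, clip(3,-9,15)=3, clip(4,-9,15)=4 -> [4, 8, 3, 4]
Stage 4 (ABS): |4|=4, |8|=8, |3|=3, |4|=4 -> [4, 8, 3, 4]
Output sum: 19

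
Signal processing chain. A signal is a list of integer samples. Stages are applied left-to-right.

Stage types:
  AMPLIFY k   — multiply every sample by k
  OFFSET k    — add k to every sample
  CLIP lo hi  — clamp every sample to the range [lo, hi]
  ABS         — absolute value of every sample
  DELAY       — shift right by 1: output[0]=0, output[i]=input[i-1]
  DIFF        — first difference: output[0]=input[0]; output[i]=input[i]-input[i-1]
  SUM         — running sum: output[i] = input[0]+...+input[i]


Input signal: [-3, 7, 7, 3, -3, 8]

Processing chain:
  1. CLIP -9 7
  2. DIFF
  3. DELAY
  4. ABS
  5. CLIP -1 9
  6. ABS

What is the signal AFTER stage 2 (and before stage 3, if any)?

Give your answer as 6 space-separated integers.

Answer: -3 10 0 -4 -6 10

Derivation:
Input: [-3, 7, 7, 3, -3, 8]
Stage 1 (CLIP -9 7): clip(-3,-9,7)=-3, clip(7,-9,7)=7, clip(7,-9,7)=7, clip(3,-9,7)=3, clip(-3,-9,7)=-3, clip(8,-9,7)=7 -> [-3, 7, 7, 3, -3, 7]
Stage 2 (DIFF): s[0]=-3, 7--3=10, 7-7=0, 3-7=-4, -3-3=-6, 7--3=10 -> [-3, 10, 0, -4, -6, 10]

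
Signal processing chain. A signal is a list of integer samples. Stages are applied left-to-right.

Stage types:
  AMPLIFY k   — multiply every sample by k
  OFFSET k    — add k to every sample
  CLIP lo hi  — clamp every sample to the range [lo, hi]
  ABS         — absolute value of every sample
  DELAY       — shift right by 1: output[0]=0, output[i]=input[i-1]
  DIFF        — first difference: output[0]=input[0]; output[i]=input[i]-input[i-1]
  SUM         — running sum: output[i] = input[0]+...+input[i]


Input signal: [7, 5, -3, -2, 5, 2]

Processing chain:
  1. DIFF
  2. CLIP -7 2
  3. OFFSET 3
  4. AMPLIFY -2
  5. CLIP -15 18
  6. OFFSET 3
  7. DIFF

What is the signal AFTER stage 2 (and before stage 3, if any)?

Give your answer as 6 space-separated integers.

Input: [7, 5, -3, -2, 5, 2]
Stage 1 (DIFF): s[0]=7, 5-7=-2, -3-5=-8, -2--3=1, 5--2=7, 2-5=-3 -> [7, -2, -8, 1, 7, -3]
Stage 2 (CLIP -7 2): clip(7,-7,2)=2, clip(-2,-7,2)=-2, clip(-8,-7,2)=-7, clip(1,-7,2)=1, clip(7,-7,2)=2, clip(-3,-7,2)=-3 -> [2, -2, -7, 1, 2, -3]

Answer: 2 -2 -7 1 2 -3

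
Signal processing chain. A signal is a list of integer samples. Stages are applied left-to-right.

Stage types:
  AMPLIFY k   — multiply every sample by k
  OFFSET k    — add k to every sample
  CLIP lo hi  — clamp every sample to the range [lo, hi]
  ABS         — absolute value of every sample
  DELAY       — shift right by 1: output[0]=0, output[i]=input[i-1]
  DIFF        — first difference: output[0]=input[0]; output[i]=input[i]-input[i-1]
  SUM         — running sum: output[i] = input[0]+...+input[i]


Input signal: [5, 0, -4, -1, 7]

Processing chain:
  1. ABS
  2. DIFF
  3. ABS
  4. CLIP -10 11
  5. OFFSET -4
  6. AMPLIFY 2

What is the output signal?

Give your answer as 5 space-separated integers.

Input: [5, 0, -4, -1, 7]
Stage 1 (ABS): |5|=5, |0|=0, |-4|=4, |-1|=1, |7|=7 -> [5, 0, 4, 1, 7]
Stage 2 (DIFF): s[0]=5, 0-5=-5, 4-0=4, 1-4=-3, 7-1=6 -> [5, -5, 4, -3, 6]
Stage 3 (ABS): |5|=5, |-5|=5, |4|=4, |-3|=3, |6|=6 -> [5, 5, 4, 3, 6]
Stage 4 (CLIP -10 11): clip(5,-10,11)=5, clip(5,-10,11)=5, clip(4,-10,11)=4, clip(3,-10,11)=3, clip(6,-10,11)=6 -> [5, 5, 4, 3, 6]
Stage 5 (OFFSET -4): 5+-4=1, 5+-4=1, 4+-4=0, 3+-4=-1, 6+-4=2 -> [1, 1, 0, -1, 2]
Stage 6 (AMPLIFY 2): 1*2=2, 1*2=2, 0*2=0, -1*2=-2, 2*2=4 -> [2, 2, 0, -2, 4]

Answer: 2 2 0 -2 4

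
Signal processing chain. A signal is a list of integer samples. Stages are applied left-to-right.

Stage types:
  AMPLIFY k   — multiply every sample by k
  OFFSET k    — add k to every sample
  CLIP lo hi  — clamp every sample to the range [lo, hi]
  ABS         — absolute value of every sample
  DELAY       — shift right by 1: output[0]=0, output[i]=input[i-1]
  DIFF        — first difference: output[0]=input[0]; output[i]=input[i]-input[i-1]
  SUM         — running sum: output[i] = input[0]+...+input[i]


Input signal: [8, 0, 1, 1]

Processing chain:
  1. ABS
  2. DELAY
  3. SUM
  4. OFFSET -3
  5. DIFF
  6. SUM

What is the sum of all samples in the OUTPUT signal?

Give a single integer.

Answer: 13

Derivation:
Input: [8, 0, 1, 1]
Stage 1 (ABS): |8|=8, |0|=0, |1|=1, |1|=1 -> [8, 0, 1, 1]
Stage 2 (DELAY): [0, 8, 0, 1] = [0, 8, 0, 1] -> [0, 8, 0, 1]
Stage 3 (SUM): sum[0..0]=0, sum[0..1]=8, sum[0..2]=8, sum[0..3]=9 -> [0, 8, 8, 9]
Stage 4 (OFFSET -3): 0+-3=-3, 8+-3=5, 8+-3=5, 9+-3=6 -> [-3, 5, 5, 6]
Stage 5 (DIFF): s[0]=-3, 5--3=8, 5-5=0, 6-5=1 -> [-3, 8, 0, 1]
Stage 6 (SUM): sum[0..0]=-3, sum[0..1]=5, sum[0..2]=5, sum[0..3]=6 -> [-3, 5, 5, 6]
Output sum: 13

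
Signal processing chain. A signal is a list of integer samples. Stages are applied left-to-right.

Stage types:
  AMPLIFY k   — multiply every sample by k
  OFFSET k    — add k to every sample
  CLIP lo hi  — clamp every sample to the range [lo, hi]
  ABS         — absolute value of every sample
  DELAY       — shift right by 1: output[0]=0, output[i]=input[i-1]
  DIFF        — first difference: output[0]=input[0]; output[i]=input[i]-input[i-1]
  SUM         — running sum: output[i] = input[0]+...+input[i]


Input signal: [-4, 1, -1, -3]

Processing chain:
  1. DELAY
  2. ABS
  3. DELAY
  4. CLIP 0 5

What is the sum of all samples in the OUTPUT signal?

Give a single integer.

Input: [-4, 1, -1, -3]
Stage 1 (DELAY): [0, -4, 1, -1] = [0, -4, 1, -1] -> [0, -4, 1, -1]
Stage 2 (ABS): |0|=0, |-4|=4, |1|=1, |-1|=1 -> [0, 4, 1, 1]
Stage 3 (DELAY): [0, 0, 4, 1] = [0, 0, 4, 1] -> [0, 0, 4, 1]
Stage 4 (CLIP 0 5): clip(0,0,5)=0, clip(0,0,5)=0, clip(4,0,5)=4, clip(1,0,5)=1 -> [0, 0, 4, 1]
Output sum: 5

Answer: 5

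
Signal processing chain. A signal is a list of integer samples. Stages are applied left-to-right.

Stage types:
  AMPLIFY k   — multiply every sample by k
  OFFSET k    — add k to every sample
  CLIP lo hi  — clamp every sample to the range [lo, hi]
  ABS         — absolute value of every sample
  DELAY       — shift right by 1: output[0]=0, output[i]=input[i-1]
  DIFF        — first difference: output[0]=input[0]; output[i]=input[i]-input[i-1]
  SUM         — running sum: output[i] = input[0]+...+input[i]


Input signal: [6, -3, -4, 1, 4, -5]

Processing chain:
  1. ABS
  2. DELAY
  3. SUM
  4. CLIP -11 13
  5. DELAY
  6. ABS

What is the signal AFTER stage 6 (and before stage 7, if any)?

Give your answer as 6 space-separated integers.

Input: [6, -3, -4, 1, 4, -5]
Stage 1 (ABS): |6|=6, |-3|=3, |-4|=4, |1|=1, |4|=4, |-5|=5 -> [6, 3, 4, 1, 4, 5]
Stage 2 (DELAY): [0, 6, 3, 4, 1, 4] = [0, 6, 3, 4, 1, 4] -> [0, 6, 3, 4, 1, 4]
Stage 3 (SUM): sum[0..0]=0, sum[0..1]=6, sum[0..2]=9, sum[0..3]=13, sum[0..4]=14, sum[0..5]=18 -> [0, 6, 9, 13, 14, 18]
Stage 4 (CLIP -11 13): clip(0,-11,13)=0, clip(6,-11,13)=6, clip(9,-11,13)=9, clip(13,-11,13)=13, clip(14,-11,13)=13, clip(18,-11,13)=13 -> [0, 6, 9, 13, 13, 13]
Stage 5 (DELAY): [0, 0, 6, 9, 13, 13] = [0, 0, 6, 9, 13, 13] -> [0, 0, 6, 9, 13, 13]
Stage 6 (ABS): |0|=0, |0|=0, |6|=6, |9|=9, |13|=13, |13|=13 -> [0, 0, 6, 9, 13, 13]

Answer: 0 0 6 9 13 13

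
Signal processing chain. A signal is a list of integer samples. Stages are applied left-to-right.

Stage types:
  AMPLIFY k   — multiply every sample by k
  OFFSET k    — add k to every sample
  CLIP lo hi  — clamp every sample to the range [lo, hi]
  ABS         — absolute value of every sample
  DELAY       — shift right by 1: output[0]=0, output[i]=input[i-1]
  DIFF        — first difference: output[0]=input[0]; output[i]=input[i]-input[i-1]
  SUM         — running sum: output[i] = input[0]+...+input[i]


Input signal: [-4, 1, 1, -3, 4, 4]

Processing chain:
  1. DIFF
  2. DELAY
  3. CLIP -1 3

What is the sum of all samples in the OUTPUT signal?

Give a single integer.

Answer: 4

Derivation:
Input: [-4, 1, 1, -3, 4, 4]
Stage 1 (DIFF): s[0]=-4, 1--4=5, 1-1=0, -3-1=-4, 4--3=7, 4-4=0 -> [-4, 5, 0, -4, 7, 0]
Stage 2 (DELAY): [0, -4, 5, 0, -4, 7] = [0, -4, 5, 0, -4, 7] -> [0, -4, 5, 0, -4, 7]
Stage 3 (CLIP -1 3): clip(0,-1,3)=0, clip(-4,-1,3)=-1, clip(5,-1,3)=3, clip(0,-1,3)=0, clip(-4,-1,3)=-1, clip(7,-1,3)=3 -> [0, -1, 3, 0, -1, 3]
Output sum: 4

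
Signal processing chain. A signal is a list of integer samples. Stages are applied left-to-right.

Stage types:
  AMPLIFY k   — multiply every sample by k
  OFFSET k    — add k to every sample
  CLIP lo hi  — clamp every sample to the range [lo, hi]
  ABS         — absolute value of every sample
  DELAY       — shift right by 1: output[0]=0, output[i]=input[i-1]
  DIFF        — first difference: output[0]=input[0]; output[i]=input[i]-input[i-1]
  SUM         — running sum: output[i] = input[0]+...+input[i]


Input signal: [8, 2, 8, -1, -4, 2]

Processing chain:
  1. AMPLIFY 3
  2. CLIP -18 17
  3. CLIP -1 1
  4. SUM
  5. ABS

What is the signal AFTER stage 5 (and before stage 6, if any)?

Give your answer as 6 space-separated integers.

Answer: 1 2 3 2 1 2

Derivation:
Input: [8, 2, 8, -1, -4, 2]
Stage 1 (AMPLIFY 3): 8*3=24, 2*3=6, 8*3=24, -1*3=-3, -4*3=-12, 2*3=6 -> [24, 6, 24, -3, -12, 6]
Stage 2 (CLIP -18 17): clip(24,-18,17)=17, clip(6,-18,17)=6, clip(24,-18,17)=17, clip(-3,-18,17)=-3, clip(-12,-18,17)=-12, clip(6,-18,17)=6 -> [17, 6, 17, -3, -12, 6]
Stage 3 (CLIP -1 1): clip(17,-1,1)=1, clip(6,-1,1)=1, clip(17,-1,1)=1, clip(-3,-1,1)=-1, clip(-12,-1,1)=-1, clip(6,-1,1)=1 -> [1, 1, 1, -1, -1, 1]
Stage 4 (SUM): sum[0..0]=1, sum[0..1]=2, sum[0..2]=3, sum[0..3]=2, sum[0..4]=1, sum[0..5]=2 -> [1, 2, 3, 2, 1, 2]
Stage 5 (ABS): |1|=1, |2|=2, |3|=3, |2|=2, |1|=1, |2|=2 -> [1, 2, 3, 2, 1, 2]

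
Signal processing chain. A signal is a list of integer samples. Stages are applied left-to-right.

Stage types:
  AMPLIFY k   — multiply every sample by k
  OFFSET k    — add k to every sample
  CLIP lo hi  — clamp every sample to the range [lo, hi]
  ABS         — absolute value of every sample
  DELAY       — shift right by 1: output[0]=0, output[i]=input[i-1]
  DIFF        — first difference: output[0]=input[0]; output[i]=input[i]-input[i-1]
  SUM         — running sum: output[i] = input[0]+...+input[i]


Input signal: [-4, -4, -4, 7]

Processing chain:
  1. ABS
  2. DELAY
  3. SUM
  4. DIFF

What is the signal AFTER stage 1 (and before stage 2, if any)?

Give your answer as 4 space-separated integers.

Input: [-4, -4, -4, 7]
Stage 1 (ABS): |-4|=4, |-4|=4, |-4|=4, |7|=7 -> [4, 4, 4, 7]

Answer: 4 4 4 7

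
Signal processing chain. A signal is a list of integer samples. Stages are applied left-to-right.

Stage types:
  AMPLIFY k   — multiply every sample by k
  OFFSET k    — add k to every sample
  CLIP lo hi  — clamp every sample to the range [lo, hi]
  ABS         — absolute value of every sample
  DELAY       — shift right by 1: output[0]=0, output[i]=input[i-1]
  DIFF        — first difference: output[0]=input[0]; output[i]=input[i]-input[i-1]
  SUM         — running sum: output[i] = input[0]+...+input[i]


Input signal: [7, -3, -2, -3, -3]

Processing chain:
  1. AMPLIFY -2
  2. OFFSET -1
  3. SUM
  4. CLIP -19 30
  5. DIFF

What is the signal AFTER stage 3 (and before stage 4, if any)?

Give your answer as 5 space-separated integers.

Input: [7, -3, -2, -3, -3]
Stage 1 (AMPLIFY -2): 7*-2=-14, -3*-2=6, -2*-2=4, -3*-2=6, -3*-2=6 -> [-14, 6, 4, 6, 6]
Stage 2 (OFFSET -1): -14+-1=-15, 6+-1=5, 4+-1=3, 6+-1=5, 6+-1=5 -> [-15, 5, 3, 5, 5]
Stage 3 (SUM): sum[0..0]=-15, sum[0..1]=-10, sum[0..2]=-7, sum[0..3]=-2, sum[0..4]=3 -> [-15, -10, -7, -2, 3]

Answer: -15 -10 -7 -2 3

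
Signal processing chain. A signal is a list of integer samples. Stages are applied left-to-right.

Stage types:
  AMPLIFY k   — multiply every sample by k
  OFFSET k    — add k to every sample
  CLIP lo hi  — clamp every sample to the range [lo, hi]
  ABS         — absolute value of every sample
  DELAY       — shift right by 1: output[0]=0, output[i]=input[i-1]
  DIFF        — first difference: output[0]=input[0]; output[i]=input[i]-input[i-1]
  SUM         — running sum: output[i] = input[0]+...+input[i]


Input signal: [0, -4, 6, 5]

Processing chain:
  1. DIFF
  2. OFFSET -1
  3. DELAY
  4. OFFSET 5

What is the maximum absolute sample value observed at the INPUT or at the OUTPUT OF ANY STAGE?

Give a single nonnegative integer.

Input: [0, -4, 6, 5] (max |s|=6)
Stage 1 (DIFF): s[0]=0, -4-0=-4, 6--4=10, 5-6=-1 -> [0, -4, 10, -1] (max |s|=10)
Stage 2 (OFFSET -1): 0+-1=-1, -4+-1=-5, 10+-1=9, -1+-1=-2 -> [-1, -5, 9, -2] (max |s|=9)
Stage 3 (DELAY): [0, -1, -5, 9] = [0, -1, -5, 9] -> [0, -1, -5, 9] (max |s|=9)
Stage 4 (OFFSET 5): 0+5=5, -1+5=4, -5+5=0, 9+5=14 -> [5, 4, 0, 14] (max |s|=14)
Overall max amplitude: 14

Answer: 14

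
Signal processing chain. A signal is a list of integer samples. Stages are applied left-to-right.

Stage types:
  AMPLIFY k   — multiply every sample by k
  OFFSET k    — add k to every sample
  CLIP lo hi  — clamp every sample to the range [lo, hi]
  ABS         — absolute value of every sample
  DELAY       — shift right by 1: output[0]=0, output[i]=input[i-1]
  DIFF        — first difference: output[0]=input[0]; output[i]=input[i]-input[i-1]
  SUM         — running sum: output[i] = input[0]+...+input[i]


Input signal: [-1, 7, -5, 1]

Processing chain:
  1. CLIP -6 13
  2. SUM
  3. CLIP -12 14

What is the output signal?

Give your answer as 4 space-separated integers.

Input: [-1, 7, -5, 1]
Stage 1 (CLIP -6 13): clip(-1,-6,13)=-1, clip(7,-6,13)=7, clip(-5,-6,13)=-5, clip(1,-6,13)=1 -> [-1, 7, -5, 1]
Stage 2 (SUM): sum[0..0]=-1, sum[0..1]=6, sum[0..2]=1, sum[0..3]=2 -> [-1, 6, 1, 2]
Stage 3 (CLIP -12 14): clip(-1,-12,14)=-1, clip(6,-12,14)=6, clip(1,-12,14)=1, clip(2,-12,14)=2 -> [-1, 6, 1, 2]

Answer: -1 6 1 2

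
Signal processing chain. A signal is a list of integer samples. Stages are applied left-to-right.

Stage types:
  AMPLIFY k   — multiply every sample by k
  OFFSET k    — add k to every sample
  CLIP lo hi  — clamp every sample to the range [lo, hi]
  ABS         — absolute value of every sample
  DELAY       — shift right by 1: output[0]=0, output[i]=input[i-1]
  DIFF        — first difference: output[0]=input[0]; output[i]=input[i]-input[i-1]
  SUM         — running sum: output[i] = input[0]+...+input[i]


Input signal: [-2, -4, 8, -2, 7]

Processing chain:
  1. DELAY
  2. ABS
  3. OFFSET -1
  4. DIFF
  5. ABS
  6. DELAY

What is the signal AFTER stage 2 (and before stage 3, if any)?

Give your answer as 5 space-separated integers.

Answer: 0 2 4 8 2

Derivation:
Input: [-2, -4, 8, -2, 7]
Stage 1 (DELAY): [0, -2, -4, 8, -2] = [0, -2, -4, 8, -2] -> [0, -2, -4, 8, -2]
Stage 2 (ABS): |0|=0, |-2|=2, |-4|=4, |8|=8, |-2|=2 -> [0, 2, 4, 8, 2]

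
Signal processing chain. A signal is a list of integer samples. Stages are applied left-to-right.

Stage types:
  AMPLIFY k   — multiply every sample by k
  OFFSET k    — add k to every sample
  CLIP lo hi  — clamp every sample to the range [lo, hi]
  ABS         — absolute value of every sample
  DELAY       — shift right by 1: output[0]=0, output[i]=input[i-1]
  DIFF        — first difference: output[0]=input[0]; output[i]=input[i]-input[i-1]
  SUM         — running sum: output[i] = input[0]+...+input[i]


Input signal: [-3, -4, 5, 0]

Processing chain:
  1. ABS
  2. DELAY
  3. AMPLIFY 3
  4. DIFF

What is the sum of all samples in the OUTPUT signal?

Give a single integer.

Answer: 15

Derivation:
Input: [-3, -4, 5, 0]
Stage 1 (ABS): |-3|=3, |-4|=4, |5|=5, |0|=0 -> [3, 4, 5, 0]
Stage 2 (DELAY): [0, 3, 4, 5] = [0, 3, 4, 5] -> [0, 3, 4, 5]
Stage 3 (AMPLIFY 3): 0*3=0, 3*3=9, 4*3=12, 5*3=15 -> [0, 9, 12, 15]
Stage 4 (DIFF): s[0]=0, 9-0=9, 12-9=3, 15-12=3 -> [0, 9, 3, 3]
Output sum: 15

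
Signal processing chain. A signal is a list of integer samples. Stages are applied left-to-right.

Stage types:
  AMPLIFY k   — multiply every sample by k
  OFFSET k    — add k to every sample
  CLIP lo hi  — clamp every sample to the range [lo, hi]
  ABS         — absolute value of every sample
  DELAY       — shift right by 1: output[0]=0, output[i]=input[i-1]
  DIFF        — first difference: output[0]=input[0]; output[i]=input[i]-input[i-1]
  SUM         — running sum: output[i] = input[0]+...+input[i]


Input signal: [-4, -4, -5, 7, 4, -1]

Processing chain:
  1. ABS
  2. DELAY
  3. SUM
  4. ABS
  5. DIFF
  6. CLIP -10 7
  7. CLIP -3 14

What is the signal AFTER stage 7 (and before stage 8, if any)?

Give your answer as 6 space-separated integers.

Input: [-4, -4, -5, 7, 4, -1]
Stage 1 (ABS): |-4|=4, |-4|=4, |-5|=5, |7|=7, |4|=4, |-1|=1 -> [4, 4, 5, 7, 4, 1]
Stage 2 (DELAY): [0, 4, 4, 5, 7, 4] = [0, 4, 4, 5, 7, 4] -> [0, 4, 4, 5, 7, 4]
Stage 3 (SUM): sum[0..0]=0, sum[0..1]=4, sum[0..2]=8, sum[0..3]=13, sum[0..4]=20, sum[0..5]=24 -> [0, 4, 8, 13, 20, 24]
Stage 4 (ABS): |0|=0, |4|=4, |8|=8, |13|=13, |20|=20, |24|=24 -> [0, 4, 8, 13, 20, 24]
Stage 5 (DIFF): s[0]=0, 4-0=4, 8-4=4, 13-8=5, 20-13=7, 24-20=4 -> [0, 4, 4, 5, 7, 4]
Stage 6 (CLIP -10 7): clip(0,-10,7)=0, clip(4,-10,7)=4, clip(4,-10,7)=4, clip(5,-10,7)=5, clip(7,-10,7)=7, clip(4,-10,7)=4 -> [0, 4, 4, 5, 7, 4]
Stage 7 (CLIP -3 14): clip(0,-3,14)=0, clip(4,-3,14)=4, clip(4,-3,14)=4, clip(5,-3,14)=5, clip(7,-3,14)=7, clip(4,-3,14)=4 -> [0, 4, 4, 5, 7, 4]

Answer: 0 4 4 5 7 4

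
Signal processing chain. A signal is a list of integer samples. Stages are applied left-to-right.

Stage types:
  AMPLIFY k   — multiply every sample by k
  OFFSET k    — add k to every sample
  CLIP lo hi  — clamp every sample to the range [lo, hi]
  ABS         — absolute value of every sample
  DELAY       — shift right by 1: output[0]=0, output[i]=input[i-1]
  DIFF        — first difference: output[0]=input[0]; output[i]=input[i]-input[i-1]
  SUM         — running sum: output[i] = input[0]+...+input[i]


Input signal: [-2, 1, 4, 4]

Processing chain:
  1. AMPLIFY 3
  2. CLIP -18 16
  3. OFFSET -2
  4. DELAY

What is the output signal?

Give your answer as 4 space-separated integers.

Input: [-2, 1, 4, 4]
Stage 1 (AMPLIFY 3): -2*3=-6, 1*3=3, 4*3=12, 4*3=12 -> [-6, 3, 12, 12]
Stage 2 (CLIP -18 16): clip(-6,-18,16)=-6, clip(3,-18,16)=3, clip(12,-18,16)=12, clip(12,-18,16)=12 -> [-6, 3, 12, 12]
Stage 3 (OFFSET -2): -6+-2=-8, 3+-2=1, 12+-2=10, 12+-2=10 -> [-8, 1, 10, 10]
Stage 4 (DELAY): [0, -8, 1, 10] = [0, -8, 1, 10] -> [0, -8, 1, 10]

Answer: 0 -8 1 10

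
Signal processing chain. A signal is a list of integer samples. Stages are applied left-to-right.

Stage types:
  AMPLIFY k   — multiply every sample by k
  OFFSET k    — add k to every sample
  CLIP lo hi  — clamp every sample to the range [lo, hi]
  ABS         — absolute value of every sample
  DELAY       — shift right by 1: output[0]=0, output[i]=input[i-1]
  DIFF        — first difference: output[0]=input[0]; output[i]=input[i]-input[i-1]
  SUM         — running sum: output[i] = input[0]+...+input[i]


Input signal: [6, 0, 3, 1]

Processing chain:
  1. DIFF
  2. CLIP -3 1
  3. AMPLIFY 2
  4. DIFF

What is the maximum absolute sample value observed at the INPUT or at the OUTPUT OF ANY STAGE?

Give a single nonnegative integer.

Input: [6, 0, 3, 1] (max |s|=6)
Stage 1 (DIFF): s[0]=6, 0-6=-6, 3-0=3, 1-3=-2 -> [6, -6, 3, -2] (max |s|=6)
Stage 2 (CLIP -3 1): clip(6,-3,1)=1, clip(-6,-3,1)=-3, clip(3,-3,1)=1, clip(-2,-3,1)=-2 -> [1, -3, 1, -2] (max |s|=3)
Stage 3 (AMPLIFY 2): 1*2=2, -3*2=-6, 1*2=2, -2*2=-4 -> [2, -6, 2, -4] (max |s|=6)
Stage 4 (DIFF): s[0]=2, -6-2=-8, 2--6=8, -4-2=-6 -> [2, -8, 8, -6] (max |s|=8)
Overall max amplitude: 8

Answer: 8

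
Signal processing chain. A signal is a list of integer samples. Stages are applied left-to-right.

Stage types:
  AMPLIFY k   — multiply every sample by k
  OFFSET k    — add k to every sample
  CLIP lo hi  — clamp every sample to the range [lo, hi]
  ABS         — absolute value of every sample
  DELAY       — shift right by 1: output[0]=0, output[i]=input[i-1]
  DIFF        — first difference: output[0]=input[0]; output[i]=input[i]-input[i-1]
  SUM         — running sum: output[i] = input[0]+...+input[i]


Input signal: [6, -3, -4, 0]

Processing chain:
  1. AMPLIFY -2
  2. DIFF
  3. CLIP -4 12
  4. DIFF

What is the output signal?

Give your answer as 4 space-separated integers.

Answer: -4 16 -10 -6

Derivation:
Input: [6, -3, -4, 0]
Stage 1 (AMPLIFY -2): 6*-2=-12, -3*-2=6, -4*-2=8, 0*-2=0 -> [-12, 6, 8, 0]
Stage 2 (DIFF): s[0]=-12, 6--12=18, 8-6=2, 0-8=-8 -> [-12, 18, 2, -8]
Stage 3 (CLIP -4 12): clip(-12,-4,12)=-4, clip(18,-4,12)=12, clip(2,-4,12)=2, clip(-8,-4,12)=-4 -> [-4, 12, 2, -4]
Stage 4 (DIFF): s[0]=-4, 12--4=16, 2-12=-10, -4-2=-6 -> [-4, 16, -10, -6]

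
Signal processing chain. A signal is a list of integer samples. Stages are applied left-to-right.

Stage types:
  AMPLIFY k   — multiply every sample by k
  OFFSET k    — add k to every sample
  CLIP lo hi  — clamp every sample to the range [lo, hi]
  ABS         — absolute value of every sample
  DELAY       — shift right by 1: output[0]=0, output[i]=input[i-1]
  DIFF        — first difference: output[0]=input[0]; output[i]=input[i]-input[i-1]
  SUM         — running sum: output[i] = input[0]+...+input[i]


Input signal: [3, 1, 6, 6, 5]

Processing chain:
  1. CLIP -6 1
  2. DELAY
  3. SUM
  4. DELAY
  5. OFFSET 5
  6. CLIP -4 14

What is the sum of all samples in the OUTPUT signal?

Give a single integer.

Input: [3, 1, 6, 6, 5]
Stage 1 (CLIP -6 1): clip(3,-6,1)=1, clip(1,-6,1)=1, clip(6,-6,1)=1, clip(6,-6,1)=1, clip(5,-6,1)=1 -> [1, 1, 1, 1, 1]
Stage 2 (DELAY): [0, 1, 1, 1, 1] = [0, 1, 1, 1, 1] -> [0, 1, 1, 1, 1]
Stage 3 (SUM): sum[0..0]=0, sum[0..1]=1, sum[0..2]=2, sum[0..3]=3, sum[0..4]=4 -> [0, 1, 2, 3, 4]
Stage 4 (DELAY): [0, 0, 1, 2, 3] = [0, 0, 1, 2, 3] -> [0, 0, 1, 2, 3]
Stage 5 (OFFSET 5): 0+5=5, 0+5=5, 1+5=6, 2+5=7, 3+5=8 -> [5, 5, 6, 7, 8]
Stage 6 (CLIP -4 14): clip(5,-4,14)=5, clip(5,-4,14)=5, clip(6,-4,14)=6, clip(7,-4,14)=7, clip(8,-4,14)=8 -> [5, 5, 6, 7, 8]
Output sum: 31

Answer: 31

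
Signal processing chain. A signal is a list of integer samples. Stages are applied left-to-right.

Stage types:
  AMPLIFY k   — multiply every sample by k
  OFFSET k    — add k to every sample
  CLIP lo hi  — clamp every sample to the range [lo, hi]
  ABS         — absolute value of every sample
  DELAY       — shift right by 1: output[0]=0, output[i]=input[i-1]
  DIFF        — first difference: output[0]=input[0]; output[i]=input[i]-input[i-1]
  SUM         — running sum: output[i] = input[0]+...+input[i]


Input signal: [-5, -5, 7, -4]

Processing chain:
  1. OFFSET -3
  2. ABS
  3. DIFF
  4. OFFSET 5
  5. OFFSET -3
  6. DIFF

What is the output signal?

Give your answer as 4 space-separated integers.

Input: [-5, -5, 7, -4]
Stage 1 (OFFSET -3): -5+-3=-8, -5+-3=-8, 7+-3=4, -4+-3=-7 -> [-8, -8, 4, -7]
Stage 2 (ABS): |-8|=8, |-8|=8, |4|=4, |-7|=7 -> [8, 8, 4, 7]
Stage 3 (DIFF): s[0]=8, 8-8=0, 4-8=-4, 7-4=3 -> [8, 0, -4, 3]
Stage 4 (OFFSET 5): 8+5=13, 0+5=5, -4+5=1, 3+5=8 -> [13, 5, 1, 8]
Stage 5 (OFFSET -3): 13+-3=10, 5+-3=2, 1+-3=-2, 8+-3=5 -> [10, 2, -2, 5]
Stage 6 (DIFF): s[0]=10, 2-10=-8, -2-2=-4, 5--2=7 -> [10, -8, -4, 7]

Answer: 10 -8 -4 7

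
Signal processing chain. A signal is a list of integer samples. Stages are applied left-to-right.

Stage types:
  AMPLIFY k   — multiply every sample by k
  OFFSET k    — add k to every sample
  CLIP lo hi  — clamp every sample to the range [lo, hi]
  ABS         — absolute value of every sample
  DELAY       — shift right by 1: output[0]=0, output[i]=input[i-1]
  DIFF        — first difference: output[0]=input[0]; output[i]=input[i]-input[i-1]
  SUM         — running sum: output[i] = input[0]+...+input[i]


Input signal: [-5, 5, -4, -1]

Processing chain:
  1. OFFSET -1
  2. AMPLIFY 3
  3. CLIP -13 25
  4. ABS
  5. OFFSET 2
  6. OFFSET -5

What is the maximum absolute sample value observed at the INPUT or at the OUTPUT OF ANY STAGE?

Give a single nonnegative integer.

Input: [-5, 5, -4, -1] (max |s|=5)
Stage 1 (OFFSET -1): -5+-1=-6, 5+-1=4, -4+-1=-5, -1+-1=-2 -> [-6, 4, -5, -2] (max |s|=6)
Stage 2 (AMPLIFY 3): -6*3=-18, 4*3=12, -5*3=-15, -2*3=-6 -> [-18, 12, -15, -6] (max |s|=18)
Stage 3 (CLIP -13 25): clip(-18,-13,25)=-13, clip(12,-13,25)=12, clip(-15,-13,25)=-13, clip(-6,-13,25)=-6 -> [-13, 12, -13, -6] (max |s|=13)
Stage 4 (ABS): |-13|=13, |12|=12, |-13|=13, |-6|=6 -> [13, 12, 13, 6] (max |s|=13)
Stage 5 (OFFSET 2): 13+2=15, 12+2=14, 13+2=15, 6+2=8 -> [15, 14, 15, 8] (max |s|=15)
Stage 6 (OFFSET -5): 15+-5=10, 14+-5=9, 15+-5=10, 8+-5=3 -> [10, 9, 10, 3] (max |s|=10)
Overall max amplitude: 18

Answer: 18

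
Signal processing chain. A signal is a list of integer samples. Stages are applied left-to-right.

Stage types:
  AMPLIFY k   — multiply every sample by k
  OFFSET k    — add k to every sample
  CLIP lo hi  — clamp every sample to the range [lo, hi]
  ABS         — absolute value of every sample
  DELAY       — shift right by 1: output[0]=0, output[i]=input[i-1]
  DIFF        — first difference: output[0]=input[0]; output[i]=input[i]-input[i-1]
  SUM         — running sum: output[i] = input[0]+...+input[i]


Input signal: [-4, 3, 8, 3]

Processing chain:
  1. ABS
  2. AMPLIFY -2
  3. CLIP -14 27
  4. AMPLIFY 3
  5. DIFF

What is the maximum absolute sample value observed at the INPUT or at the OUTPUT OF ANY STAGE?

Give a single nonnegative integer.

Input: [-4, 3, 8, 3] (max |s|=8)
Stage 1 (ABS): |-4|=4, |3|=3, |8|=8, |3|=3 -> [4, 3, 8, 3] (max |s|=8)
Stage 2 (AMPLIFY -2): 4*-2=-8, 3*-2=-6, 8*-2=-16, 3*-2=-6 -> [-8, -6, -16, -6] (max |s|=16)
Stage 3 (CLIP -14 27): clip(-8,-14,27)=-8, clip(-6,-14,27)=-6, clip(-16,-14,27)=-14, clip(-6,-14,27)=-6 -> [-8, -6, -14, -6] (max |s|=14)
Stage 4 (AMPLIFY 3): -8*3=-24, -6*3=-18, -14*3=-42, -6*3=-18 -> [-24, -18, -42, -18] (max |s|=42)
Stage 5 (DIFF): s[0]=-24, -18--24=6, -42--18=-24, -18--42=24 -> [-24, 6, -24, 24] (max |s|=24)
Overall max amplitude: 42

Answer: 42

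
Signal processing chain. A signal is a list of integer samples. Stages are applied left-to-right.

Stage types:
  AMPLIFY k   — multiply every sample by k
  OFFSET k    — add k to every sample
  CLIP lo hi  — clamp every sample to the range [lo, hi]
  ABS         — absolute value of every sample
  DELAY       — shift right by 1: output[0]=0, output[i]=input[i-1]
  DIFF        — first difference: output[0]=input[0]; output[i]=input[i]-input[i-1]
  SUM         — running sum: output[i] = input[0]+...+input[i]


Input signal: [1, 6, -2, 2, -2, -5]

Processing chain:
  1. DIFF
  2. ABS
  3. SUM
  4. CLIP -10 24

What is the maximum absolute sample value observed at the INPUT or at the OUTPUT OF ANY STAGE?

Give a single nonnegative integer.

Input: [1, 6, -2, 2, -2, -5] (max |s|=6)
Stage 1 (DIFF): s[0]=1, 6-1=5, -2-6=-8, 2--2=4, -2-2=-4, -5--2=-3 -> [1, 5, -8, 4, -4, -3] (max |s|=8)
Stage 2 (ABS): |1|=1, |5|=5, |-8|=8, |4|=4, |-4|=4, |-3|=3 -> [1, 5, 8, 4, 4, 3] (max |s|=8)
Stage 3 (SUM): sum[0..0]=1, sum[0..1]=6, sum[0..2]=14, sum[0..3]=18, sum[0..4]=22, sum[0..5]=25 -> [1, 6, 14, 18, 22, 25] (max |s|=25)
Stage 4 (CLIP -10 24): clip(1,-10,24)=1, clip(6,-10,24)=6, clip(14,-10,24)=14, clip(18,-10,24)=18, clip(22,-10,24)=22, clip(25,-10,24)=24 -> [1, 6, 14, 18, 22, 24] (max |s|=24)
Overall max amplitude: 25

Answer: 25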